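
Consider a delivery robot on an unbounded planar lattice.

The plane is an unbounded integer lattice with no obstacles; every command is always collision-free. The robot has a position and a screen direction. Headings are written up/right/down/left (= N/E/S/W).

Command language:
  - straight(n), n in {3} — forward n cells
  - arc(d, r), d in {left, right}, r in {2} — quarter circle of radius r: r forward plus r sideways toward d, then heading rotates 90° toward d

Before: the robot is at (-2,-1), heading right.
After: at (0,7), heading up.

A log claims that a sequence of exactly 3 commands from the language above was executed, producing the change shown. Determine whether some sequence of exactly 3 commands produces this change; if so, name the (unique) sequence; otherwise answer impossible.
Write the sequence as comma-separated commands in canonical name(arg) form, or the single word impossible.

key: order matters: swapping arc(left, 2) and straight(3) lands elsewhere
start: at (-2,-1), heading right
step 1 (arc(left, 2)): at (0,1), heading up
step 2 (straight(3)): at (0,4), heading up
step 3 (straight(3)): at (0,7), heading up
uniquely the one of 27 3-step routes that fits.

arc(left, 2), straight(3), straight(3)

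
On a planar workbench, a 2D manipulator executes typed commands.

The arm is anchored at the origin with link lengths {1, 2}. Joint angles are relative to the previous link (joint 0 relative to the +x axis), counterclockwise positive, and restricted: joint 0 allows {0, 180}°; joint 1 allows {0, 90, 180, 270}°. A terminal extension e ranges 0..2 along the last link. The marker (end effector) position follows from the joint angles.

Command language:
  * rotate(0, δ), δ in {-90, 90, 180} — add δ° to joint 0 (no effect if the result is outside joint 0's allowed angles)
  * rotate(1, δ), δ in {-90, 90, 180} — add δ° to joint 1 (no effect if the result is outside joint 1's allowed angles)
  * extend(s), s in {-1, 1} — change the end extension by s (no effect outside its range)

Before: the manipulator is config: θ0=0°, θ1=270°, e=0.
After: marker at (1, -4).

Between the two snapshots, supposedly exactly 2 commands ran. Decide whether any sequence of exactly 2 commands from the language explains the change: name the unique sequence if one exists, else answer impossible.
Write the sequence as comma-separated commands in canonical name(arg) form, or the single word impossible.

extend(1), extend(1)

initial: config: θ0=0°, θ1=270°, e=0
[1] after extend(1): config: θ0=0°, θ1=270°, e=1
[2] after extend(1): config: θ0=0°, θ1=270°, e=2
uniquely the one of 64 2-step routes that fits.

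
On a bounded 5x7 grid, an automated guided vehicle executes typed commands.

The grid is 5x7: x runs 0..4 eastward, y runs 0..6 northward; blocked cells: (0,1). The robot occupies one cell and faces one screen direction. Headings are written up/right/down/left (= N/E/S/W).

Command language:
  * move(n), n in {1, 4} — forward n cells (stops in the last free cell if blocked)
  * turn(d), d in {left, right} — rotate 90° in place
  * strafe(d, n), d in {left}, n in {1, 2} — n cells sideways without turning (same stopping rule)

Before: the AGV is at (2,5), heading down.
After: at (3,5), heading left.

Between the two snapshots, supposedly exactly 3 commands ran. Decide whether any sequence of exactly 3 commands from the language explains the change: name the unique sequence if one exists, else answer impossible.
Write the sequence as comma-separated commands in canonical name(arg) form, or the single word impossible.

strafe(left, 2), turn(right), move(1)

key: cell and facing (now W) both changed — the 3 commands mix motion and turning
start: at (2,5), heading down
t=1 strafe(left, 2) ⇒ at (4,5), heading down
t=2 turn(right) ⇒ at (4,5), heading left
t=3 move(1) ⇒ at (3,5), heading left
no rival 3-sequence matches.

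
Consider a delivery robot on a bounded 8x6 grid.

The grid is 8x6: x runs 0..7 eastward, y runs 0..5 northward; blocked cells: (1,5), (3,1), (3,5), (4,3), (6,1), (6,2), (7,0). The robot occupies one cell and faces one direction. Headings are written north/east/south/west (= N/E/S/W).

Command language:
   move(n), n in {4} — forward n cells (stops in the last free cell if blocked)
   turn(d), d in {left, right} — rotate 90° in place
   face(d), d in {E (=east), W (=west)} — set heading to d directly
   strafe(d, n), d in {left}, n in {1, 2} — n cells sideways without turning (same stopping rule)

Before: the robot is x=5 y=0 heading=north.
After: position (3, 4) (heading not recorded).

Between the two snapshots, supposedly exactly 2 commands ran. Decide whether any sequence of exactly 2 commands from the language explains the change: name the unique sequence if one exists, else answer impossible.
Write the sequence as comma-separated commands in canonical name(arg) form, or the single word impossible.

move(4), strafe(left, 2)

key: running strafe(left, 2) before move(4) would end elsewhere — order is forced
start: x=5 y=0 heading=north
step 1 (move(4)): x=5 y=4 heading=north
step 2 (strafe(left, 2)): x=3 y=4 heading=north
no other 2-command option fits: unique.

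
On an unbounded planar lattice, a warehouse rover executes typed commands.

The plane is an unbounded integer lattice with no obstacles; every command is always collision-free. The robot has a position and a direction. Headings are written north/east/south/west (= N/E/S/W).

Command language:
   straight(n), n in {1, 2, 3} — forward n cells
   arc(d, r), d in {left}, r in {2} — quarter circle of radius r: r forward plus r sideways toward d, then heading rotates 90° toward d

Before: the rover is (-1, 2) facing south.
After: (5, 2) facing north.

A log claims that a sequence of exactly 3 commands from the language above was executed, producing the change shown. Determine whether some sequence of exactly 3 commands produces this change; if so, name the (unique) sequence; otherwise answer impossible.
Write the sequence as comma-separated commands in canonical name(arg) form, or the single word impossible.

arc(left, 2), straight(2), arc(left, 2)

key: cell and facing (now N) both changed — the 3 commands mix motion and turning
from: (-1, 2) facing south
t=1 arc(left, 2) ⇒ (1, 0) facing east
t=2 straight(2) ⇒ (3, 0) facing east
t=3 arc(left, 2) ⇒ (5, 2) facing north
uniquely the one of 64 3-step routes that fits.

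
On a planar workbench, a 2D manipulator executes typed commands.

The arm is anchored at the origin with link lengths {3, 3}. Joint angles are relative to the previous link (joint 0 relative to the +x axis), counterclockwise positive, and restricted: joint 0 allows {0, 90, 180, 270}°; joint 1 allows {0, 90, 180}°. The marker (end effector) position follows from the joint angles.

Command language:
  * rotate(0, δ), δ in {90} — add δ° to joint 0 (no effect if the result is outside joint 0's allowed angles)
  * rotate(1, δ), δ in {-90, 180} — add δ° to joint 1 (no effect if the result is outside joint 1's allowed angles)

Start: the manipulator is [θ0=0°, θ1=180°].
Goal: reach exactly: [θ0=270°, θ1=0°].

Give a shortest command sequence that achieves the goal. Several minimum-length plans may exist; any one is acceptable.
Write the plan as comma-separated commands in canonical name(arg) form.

begin: [θ0=0°, θ1=180°]
1. rotate(1, 180) → [θ0=0°, θ1=0°]
2. rotate(0, 90) → [θ0=90°, θ1=0°]
3. rotate(0, 90) → [θ0=180°, θ1=0°]
4. rotate(0, 90) → [θ0=270°, θ1=0°]
no 3-step plan works, so 4 is optimal.

rotate(1, 180), rotate(0, 90), rotate(0, 90), rotate(0, 90)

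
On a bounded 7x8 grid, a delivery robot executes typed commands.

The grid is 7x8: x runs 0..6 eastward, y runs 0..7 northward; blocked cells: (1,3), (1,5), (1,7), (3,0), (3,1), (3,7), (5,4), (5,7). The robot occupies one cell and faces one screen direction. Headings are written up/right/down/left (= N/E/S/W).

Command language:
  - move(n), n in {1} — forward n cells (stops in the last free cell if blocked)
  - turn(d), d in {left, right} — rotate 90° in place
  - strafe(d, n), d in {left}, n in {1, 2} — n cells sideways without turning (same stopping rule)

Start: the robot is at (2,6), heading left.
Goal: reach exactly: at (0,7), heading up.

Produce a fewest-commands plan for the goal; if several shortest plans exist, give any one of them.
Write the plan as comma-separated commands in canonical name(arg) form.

from: at (2,6), heading left
t=1 turn(right) ⇒ at (2,6), heading up
t=2 strafe(left, 2) ⇒ at (0,6), heading up
t=3 move(1) ⇒ at (0,7), heading up
shorter routes all fall short; 3 is best.

turn(right), strafe(left, 2), move(1)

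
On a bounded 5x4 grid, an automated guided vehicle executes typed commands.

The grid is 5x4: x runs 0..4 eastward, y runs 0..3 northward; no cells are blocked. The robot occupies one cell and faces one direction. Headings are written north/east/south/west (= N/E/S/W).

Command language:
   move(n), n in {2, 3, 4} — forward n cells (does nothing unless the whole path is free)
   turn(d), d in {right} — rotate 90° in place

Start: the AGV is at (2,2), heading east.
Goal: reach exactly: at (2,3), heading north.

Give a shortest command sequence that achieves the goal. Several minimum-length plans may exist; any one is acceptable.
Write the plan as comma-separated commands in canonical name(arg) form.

turn(right), move(2), turn(right), turn(right), move(3)

from: at (2,2), heading east
t=1 turn(right) ⇒ at (2,2), heading south
t=2 move(2) ⇒ at (2,0), heading south
t=3 turn(right) ⇒ at (2,0), heading west
t=4 turn(right) ⇒ at (2,0), heading north
t=5 move(3) ⇒ at (2,3), heading north
minimal: 5 command(s), checked below 5.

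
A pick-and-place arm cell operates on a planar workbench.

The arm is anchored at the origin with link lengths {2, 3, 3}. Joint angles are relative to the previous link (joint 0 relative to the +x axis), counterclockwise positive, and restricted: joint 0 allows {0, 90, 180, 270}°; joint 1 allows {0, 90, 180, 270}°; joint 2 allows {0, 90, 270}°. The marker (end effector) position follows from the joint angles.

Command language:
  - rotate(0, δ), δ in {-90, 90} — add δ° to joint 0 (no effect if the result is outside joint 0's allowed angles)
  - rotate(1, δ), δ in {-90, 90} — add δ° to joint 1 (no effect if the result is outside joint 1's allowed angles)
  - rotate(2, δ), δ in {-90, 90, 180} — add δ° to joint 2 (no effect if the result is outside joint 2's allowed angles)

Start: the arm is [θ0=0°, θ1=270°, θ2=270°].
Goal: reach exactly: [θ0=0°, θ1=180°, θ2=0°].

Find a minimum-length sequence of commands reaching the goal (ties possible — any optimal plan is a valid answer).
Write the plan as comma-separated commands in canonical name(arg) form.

start: [θ0=0°, θ1=270°, θ2=270°]
step 1 (rotate(1, -90)): [θ0=0°, θ1=180°, θ2=270°]
step 2 (rotate(2, 90)): [θ0=0°, θ1=180°, θ2=0°]
shorter routes all fall short; 2 is best.

rotate(1, -90), rotate(2, 90)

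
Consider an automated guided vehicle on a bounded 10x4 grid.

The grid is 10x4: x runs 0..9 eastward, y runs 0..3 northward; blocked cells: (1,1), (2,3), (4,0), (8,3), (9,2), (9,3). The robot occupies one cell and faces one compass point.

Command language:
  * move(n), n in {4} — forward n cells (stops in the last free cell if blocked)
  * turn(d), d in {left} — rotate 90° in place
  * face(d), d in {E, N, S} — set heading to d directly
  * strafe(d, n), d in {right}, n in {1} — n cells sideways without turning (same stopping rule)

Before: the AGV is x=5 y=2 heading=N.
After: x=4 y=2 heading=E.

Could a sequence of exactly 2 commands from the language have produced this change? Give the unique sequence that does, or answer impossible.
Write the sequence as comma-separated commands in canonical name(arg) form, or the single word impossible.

impossible

all 36 sequences checked — none match.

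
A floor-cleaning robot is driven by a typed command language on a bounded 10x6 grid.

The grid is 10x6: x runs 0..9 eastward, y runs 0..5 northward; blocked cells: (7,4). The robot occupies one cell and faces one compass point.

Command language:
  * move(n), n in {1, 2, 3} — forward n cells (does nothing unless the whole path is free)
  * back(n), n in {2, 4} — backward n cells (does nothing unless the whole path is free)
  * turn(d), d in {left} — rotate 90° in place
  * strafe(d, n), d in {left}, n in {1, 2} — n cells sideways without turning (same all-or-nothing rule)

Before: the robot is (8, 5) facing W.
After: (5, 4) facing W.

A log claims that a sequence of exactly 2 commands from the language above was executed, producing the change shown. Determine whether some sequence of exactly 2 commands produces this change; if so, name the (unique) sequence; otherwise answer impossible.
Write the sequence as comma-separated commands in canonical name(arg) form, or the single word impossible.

move(3), strafe(left, 1)

key: heading stays W — no command in the sequence turns
start: (8, 5) facing W
[1] after move(3): (5, 5) facing W
[2] after strafe(left, 1): (5, 4) facing W
all 64 alternatives checked — unique.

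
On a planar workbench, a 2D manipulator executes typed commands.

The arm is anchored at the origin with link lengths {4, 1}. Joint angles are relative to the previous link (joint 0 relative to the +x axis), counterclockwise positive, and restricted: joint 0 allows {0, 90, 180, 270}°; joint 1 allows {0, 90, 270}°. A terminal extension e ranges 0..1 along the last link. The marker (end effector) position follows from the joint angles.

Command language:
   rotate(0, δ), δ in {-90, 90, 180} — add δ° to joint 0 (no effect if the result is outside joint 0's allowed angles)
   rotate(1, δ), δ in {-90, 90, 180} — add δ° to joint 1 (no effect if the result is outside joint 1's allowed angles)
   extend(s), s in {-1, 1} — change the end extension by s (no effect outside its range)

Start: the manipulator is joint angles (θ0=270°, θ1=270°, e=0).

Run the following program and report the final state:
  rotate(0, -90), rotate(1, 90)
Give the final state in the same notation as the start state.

from: joint angles (θ0=270°, θ1=270°, e=0)
step 1 (rotate(0, -90)): joint angles (θ0=180°, θ1=270°, e=0)
step 2 (rotate(1, 90)): joint angles (θ0=180°, θ1=0°, e=0)

joint angles (θ0=180°, θ1=0°, e=0)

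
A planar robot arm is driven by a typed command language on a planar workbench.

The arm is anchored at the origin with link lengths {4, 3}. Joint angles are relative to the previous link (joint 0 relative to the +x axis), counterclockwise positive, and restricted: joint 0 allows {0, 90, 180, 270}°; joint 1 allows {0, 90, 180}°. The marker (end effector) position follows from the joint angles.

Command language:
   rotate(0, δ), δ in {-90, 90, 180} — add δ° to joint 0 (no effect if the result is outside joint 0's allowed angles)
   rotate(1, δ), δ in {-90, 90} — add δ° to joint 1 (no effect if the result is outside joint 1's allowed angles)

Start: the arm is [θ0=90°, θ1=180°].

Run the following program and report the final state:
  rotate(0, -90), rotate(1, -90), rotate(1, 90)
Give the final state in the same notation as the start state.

[θ0=0°, θ1=180°]

start: [θ0=90°, θ1=180°]
step 1 (rotate(0, -90)): [θ0=0°, θ1=180°]
step 2 (rotate(1, -90)): [θ0=0°, θ1=90°]
step 3 (rotate(1, 90)): [θ0=0°, θ1=180°]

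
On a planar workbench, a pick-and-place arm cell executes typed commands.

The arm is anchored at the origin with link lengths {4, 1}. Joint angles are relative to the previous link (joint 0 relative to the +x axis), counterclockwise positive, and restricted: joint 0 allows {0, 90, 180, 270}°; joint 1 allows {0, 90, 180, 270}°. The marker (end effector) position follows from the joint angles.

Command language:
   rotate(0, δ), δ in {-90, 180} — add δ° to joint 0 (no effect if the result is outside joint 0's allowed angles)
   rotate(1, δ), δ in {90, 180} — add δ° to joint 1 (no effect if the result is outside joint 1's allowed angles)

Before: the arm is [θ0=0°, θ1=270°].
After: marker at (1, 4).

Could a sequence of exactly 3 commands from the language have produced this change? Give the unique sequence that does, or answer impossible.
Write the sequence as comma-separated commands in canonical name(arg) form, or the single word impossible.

rotate(0, -90), rotate(0, -90), rotate(0, -90)

start: [θ0=0°, θ1=270°]
step 1 (rotate(0, -90)): [θ0=270°, θ1=270°]
step 2 (rotate(0, -90)): [θ0=180°, θ1=270°]
step 3 (rotate(0, -90)): [θ0=90°, θ1=270°]
uniquely the one of 64 3-step routes that fits.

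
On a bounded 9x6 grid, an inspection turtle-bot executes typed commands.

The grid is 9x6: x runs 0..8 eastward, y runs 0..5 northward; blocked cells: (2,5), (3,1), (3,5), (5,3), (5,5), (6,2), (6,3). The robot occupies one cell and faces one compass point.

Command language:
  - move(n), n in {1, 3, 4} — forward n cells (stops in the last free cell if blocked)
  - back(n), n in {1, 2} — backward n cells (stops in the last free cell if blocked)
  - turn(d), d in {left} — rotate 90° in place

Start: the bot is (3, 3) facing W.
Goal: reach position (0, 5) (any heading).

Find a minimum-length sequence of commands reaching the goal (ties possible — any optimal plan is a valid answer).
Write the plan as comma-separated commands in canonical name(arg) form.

move(4), turn(left), back(2)

from: (3, 3) facing W
1. move(4) → (0, 3) facing W
2. turn(left) → (0, 3) facing S
3. back(2) → (0, 5) facing S
nothing shorter than 3 reaches the goal.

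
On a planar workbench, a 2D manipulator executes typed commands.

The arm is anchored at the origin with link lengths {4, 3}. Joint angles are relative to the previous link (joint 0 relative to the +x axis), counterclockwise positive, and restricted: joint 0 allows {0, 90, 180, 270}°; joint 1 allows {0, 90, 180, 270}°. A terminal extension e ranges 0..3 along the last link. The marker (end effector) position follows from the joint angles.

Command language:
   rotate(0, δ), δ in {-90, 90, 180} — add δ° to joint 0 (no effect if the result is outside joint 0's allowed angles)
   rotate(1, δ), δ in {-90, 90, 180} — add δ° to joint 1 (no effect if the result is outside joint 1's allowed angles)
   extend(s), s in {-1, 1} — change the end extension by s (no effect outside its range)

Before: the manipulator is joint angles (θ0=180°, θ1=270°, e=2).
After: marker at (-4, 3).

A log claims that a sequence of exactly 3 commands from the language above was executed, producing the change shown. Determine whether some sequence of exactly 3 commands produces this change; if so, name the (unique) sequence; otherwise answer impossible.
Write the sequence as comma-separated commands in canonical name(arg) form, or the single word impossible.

start: joint angles (θ0=180°, θ1=270°, e=2)
[1] after extend(-1): joint angles (θ0=180°, θ1=270°, e=1)
[2] after extend(-1): joint angles (θ0=180°, θ1=270°, e=0)
[3] after extend(-1): joint angles (θ0=180°, θ1=270°, e=0)
no other 3-command option fits: unique.

extend(-1), extend(-1), extend(-1)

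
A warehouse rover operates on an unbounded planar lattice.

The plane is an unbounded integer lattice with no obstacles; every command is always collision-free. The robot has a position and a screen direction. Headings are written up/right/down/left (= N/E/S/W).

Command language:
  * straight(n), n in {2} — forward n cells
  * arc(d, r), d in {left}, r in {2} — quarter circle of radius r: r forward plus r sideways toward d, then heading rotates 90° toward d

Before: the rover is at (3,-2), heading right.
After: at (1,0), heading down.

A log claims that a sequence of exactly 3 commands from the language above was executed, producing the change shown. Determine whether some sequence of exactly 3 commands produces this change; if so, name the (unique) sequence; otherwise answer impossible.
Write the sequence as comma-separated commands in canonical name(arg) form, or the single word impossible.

key: position moved to (1,0) AND the heading swung to S — translation plus rotation needed
start: at (3,-2), heading right
[1] after arc(left, 2): at (5,0), heading up
[2] after arc(left, 2): at (3,2), heading left
[3] after arc(left, 2): at (1,0), heading down
no other 3-command option fits: unique.

arc(left, 2), arc(left, 2), arc(left, 2)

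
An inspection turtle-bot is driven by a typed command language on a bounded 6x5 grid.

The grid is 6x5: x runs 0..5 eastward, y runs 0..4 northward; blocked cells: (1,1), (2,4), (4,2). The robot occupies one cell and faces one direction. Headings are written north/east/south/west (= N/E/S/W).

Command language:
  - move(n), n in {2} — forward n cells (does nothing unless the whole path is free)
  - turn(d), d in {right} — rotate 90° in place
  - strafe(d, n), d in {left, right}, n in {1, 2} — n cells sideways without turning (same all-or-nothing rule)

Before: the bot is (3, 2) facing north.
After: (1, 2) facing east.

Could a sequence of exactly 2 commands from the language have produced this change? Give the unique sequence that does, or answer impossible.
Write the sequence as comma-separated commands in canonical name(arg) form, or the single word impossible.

strafe(left, 2), turn(right)

key: running turn(right) before strafe(left, 2) would end elsewhere — order is forced
begin: (3, 2) facing north
t=1 strafe(left, 2) ⇒ (1, 2) facing north
t=2 turn(right) ⇒ (1, 2) facing east
no rival 2-sequence matches.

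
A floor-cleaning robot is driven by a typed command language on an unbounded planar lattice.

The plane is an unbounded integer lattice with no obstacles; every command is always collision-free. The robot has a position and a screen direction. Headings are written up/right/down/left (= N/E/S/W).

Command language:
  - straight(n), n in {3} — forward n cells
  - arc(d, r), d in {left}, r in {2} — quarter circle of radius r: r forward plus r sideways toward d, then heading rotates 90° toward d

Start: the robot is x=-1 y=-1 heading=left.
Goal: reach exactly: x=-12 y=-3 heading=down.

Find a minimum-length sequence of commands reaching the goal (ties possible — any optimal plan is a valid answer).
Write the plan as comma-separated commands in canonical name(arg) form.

straight(3), straight(3), straight(3), arc(left, 2)

start: x=-1 y=-1 heading=left
1. straight(3) → x=-4 y=-1 heading=left
2. straight(3) → x=-7 y=-1 heading=left
3. straight(3) → x=-10 y=-1 heading=left
4. arc(left, 2) → x=-12 y=-3 heading=down
nothing shorter than 4 reaches the goal.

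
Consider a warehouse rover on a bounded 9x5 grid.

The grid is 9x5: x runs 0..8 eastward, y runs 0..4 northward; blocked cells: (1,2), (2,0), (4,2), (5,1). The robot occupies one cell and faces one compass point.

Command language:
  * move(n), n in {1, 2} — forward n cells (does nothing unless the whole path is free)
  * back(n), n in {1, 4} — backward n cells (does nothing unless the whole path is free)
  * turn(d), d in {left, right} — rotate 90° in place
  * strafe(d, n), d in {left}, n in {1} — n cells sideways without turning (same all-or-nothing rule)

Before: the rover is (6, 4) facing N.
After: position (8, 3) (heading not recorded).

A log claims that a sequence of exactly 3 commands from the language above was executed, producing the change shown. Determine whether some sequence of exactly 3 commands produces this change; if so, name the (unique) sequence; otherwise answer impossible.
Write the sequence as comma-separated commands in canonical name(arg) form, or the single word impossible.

back(1), turn(right), move(2)

key: order matters: swapping back(1) and move(2) lands elsewhere
begin: (6, 4) facing N
t=1 back(1) ⇒ (6, 3) facing N
t=2 turn(right) ⇒ (6, 3) facing E
t=3 move(2) ⇒ (8, 3) facing E
no rival 3-sequence matches.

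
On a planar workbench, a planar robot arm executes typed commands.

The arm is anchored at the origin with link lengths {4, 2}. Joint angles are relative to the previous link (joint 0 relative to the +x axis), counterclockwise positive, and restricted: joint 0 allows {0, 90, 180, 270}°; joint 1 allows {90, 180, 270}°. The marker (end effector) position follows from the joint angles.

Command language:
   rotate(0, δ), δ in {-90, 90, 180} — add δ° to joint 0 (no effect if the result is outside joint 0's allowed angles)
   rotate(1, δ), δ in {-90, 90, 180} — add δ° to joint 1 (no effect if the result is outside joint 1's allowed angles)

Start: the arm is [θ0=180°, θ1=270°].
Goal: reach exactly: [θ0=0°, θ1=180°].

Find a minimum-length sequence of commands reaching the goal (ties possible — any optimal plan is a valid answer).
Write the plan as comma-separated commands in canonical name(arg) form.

rotate(1, -90), rotate(0, 180)

initial: [θ0=180°, θ1=270°]
1. rotate(1, -90) → [θ0=180°, θ1=180°]
2. rotate(0, 180) → [θ0=0°, θ1=180°]
minimal: 2 command(s), checked below 2.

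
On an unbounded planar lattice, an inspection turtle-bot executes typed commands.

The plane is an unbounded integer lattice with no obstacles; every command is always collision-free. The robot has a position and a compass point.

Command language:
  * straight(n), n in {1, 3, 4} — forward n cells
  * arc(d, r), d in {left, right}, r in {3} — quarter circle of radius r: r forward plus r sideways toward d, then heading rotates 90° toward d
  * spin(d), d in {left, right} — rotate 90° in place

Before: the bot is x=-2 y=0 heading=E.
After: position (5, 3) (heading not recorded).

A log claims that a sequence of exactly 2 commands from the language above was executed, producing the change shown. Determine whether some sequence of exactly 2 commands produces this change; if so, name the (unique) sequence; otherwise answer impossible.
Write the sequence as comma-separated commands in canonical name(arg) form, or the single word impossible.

key: running arc(left, 3) before straight(4) would end elsewhere — order is forced
t0: x=-2 y=0 heading=E
1. straight(4) → x=2 y=0 heading=E
2. arc(left, 3) → x=5 y=3 heading=N
uniquely the one of 49 2-step routes that fits.

straight(4), arc(left, 3)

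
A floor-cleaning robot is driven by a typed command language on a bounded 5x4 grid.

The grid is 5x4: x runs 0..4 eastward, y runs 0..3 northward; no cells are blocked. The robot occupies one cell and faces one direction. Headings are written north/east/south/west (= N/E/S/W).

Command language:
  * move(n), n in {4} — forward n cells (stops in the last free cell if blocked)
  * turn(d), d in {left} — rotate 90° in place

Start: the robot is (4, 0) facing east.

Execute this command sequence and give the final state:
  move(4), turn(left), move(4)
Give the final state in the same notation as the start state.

(4, 3) facing north

from: (4, 0) facing east
t=1 move(4) ⇒ (4, 0) facing east
t=2 turn(left) ⇒ (4, 0) facing north
t=3 move(4) ⇒ (4, 3) facing north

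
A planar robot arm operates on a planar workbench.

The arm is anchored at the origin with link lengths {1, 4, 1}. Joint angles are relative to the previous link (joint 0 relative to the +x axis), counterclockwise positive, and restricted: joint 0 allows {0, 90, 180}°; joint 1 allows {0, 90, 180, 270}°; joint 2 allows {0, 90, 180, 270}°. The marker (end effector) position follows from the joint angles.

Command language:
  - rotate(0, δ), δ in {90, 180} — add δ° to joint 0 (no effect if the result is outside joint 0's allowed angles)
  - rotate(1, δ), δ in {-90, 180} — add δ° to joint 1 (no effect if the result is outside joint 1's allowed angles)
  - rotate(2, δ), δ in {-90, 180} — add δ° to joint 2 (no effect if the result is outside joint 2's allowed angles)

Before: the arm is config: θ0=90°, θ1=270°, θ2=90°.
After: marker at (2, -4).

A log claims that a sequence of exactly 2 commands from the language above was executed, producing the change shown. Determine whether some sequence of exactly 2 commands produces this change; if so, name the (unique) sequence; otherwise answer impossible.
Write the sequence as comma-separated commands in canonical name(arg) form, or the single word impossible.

rotate(0, 90), rotate(0, 180)

key: order matters: swapping rotate(0, 90) and rotate(0, 180) lands elsewhere
start: config: θ0=90°, θ1=270°, θ2=90°
[1] after rotate(0, 90): config: θ0=180°, θ1=270°, θ2=90°
[2] after rotate(0, 180): config: θ0=0°, θ1=270°, θ2=90°
uniquely the one of 36 2-step routes that fits.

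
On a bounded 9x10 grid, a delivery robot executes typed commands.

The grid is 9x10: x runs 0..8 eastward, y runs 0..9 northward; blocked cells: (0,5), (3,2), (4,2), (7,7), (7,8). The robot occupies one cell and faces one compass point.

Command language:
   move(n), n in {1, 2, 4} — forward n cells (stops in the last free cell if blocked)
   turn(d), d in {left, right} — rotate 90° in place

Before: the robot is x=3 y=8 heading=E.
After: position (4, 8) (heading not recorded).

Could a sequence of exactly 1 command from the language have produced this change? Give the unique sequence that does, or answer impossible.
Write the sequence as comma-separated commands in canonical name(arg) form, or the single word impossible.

initial: x=3 y=8 heading=E
step 1 (move(1)): x=4 y=8 heading=E
uniquely the one of 5 1-step routes that fits.

move(1)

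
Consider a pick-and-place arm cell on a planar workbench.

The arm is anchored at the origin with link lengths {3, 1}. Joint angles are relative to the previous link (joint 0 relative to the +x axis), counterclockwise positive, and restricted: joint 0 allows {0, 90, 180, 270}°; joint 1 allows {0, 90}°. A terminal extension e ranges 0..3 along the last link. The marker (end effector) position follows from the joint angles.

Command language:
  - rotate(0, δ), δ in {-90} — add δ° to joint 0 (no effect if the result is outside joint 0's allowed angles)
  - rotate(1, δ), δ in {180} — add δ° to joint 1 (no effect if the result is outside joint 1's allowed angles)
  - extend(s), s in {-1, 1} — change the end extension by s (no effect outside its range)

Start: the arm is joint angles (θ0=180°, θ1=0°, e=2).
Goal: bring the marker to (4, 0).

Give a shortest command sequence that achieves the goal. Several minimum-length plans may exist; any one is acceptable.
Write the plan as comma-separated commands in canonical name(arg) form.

rotate(0, -90), rotate(0, -90), extend(-1), extend(-1)

initial: joint angles (θ0=180°, θ1=0°, e=2)
t=1 rotate(0, -90) ⇒ joint angles (θ0=90°, θ1=0°, e=2)
t=2 rotate(0, -90) ⇒ joint angles (θ0=0°, θ1=0°, e=2)
t=3 extend(-1) ⇒ joint angles (θ0=0°, θ1=0°, e=1)
t=4 extend(-1) ⇒ joint angles (θ0=0°, θ1=0°, e=0)
minimal: 4 command(s), checked below 4.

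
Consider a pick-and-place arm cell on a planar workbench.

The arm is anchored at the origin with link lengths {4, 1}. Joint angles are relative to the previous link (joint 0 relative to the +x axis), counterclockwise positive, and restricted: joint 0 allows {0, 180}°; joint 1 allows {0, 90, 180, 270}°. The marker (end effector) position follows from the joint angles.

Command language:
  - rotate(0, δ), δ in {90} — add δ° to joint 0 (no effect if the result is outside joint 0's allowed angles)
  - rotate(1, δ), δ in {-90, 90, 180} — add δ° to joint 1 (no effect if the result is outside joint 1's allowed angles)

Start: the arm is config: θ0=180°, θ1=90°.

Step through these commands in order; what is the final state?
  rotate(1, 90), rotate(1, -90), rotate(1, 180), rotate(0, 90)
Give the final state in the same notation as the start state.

begin: config: θ0=180°, θ1=90°
1. rotate(1, 90) → config: θ0=180°, θ1=180°
2. rotate(1, -90) → config: θ0=180°, θ1=90°
3. rotate(1, 180) → config: θ0=180°, θ1=270°
4. rotate(0, 90) → config: θ0=180°, θ1=270°

config: θ0=180°, θ1=270°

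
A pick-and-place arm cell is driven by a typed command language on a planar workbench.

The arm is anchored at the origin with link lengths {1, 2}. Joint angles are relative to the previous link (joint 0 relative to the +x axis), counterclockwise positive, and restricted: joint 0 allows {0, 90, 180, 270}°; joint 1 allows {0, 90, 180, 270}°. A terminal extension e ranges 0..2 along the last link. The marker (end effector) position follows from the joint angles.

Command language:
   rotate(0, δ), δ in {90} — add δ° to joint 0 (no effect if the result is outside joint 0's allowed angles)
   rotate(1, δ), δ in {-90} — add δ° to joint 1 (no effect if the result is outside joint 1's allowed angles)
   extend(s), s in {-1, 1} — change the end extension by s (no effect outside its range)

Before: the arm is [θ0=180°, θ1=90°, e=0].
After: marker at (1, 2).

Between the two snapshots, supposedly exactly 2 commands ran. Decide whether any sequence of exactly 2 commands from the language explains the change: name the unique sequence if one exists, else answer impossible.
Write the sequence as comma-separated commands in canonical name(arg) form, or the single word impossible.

rotate(0, 90), rotate(0, 90)

from: [θ0=180°, θ1=90°, e=0]
step 1 (rotate(0, 90)): [θ0=270°, θ1=90°, e=0]
step 2 (rotate(0, 90)): [θ0=0°, θ1=90°, e=0]
all 16 alternatives checked — unique.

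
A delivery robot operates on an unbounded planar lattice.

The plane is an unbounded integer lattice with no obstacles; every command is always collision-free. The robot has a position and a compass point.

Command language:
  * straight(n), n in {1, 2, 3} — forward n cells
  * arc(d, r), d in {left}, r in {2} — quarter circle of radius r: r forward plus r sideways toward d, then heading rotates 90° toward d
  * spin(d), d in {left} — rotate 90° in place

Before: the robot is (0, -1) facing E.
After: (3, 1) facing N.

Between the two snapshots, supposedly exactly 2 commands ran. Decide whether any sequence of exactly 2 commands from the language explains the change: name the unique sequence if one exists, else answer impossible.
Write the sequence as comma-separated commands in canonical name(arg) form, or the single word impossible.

straight(1), arc(left, 2)

key: order matters: swapping straight(1) and arc(left, 2) lands elsewhere
t0: (0, -1) facing E
step 1 (straight(1)): (1, -1) facing E
step 2 (arc(left, 2)): (3, 1) facing N
all 25 alternatives checked — unique.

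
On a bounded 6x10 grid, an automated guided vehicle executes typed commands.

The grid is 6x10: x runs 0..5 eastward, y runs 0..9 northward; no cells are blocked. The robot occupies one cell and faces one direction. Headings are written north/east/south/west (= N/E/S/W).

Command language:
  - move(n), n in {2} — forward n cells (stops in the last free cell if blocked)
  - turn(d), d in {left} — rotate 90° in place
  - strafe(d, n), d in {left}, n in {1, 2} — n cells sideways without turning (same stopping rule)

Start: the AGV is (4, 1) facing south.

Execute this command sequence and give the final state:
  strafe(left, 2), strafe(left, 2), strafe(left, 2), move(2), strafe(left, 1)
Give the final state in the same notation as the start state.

(5, 0) facing south

begin: (4, 1) facing south
step 1 (strafe(left, 2)): (5, 1) facing south
step 2 (strafe(left, 2)): (5, 1) facing south
step 3 (strafe(left, 2)): (5, 1) facing south
step 4 (move(2)): (5, 0) facing south
step 5 (strafe(left, 1)): (5, 0) facing south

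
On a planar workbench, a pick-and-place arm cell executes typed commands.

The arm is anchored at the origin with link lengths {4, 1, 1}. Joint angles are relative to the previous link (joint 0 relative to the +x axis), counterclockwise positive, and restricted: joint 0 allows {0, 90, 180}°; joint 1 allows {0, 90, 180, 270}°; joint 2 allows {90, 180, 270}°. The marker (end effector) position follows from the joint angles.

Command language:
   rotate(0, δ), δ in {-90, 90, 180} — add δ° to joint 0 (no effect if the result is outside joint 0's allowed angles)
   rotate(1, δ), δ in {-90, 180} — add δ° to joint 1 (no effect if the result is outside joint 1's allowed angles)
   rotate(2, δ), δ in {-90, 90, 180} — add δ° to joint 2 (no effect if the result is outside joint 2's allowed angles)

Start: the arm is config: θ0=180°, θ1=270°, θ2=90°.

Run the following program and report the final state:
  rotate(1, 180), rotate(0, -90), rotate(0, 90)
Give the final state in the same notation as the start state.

initial: config: θ0=180°, θ1=270°, θ2=90°
[1] after rotate(1, 180): config: θ0=180°, θ1=90°, θ2=90°
[2] after rotate(0, -90): config: θ0=90°, θ1=90°, θ2=90°
[3] after rotate(0, 90): config: θ0=180°, θ1=90°, θ2=90°

config: θ0=180°, θ1=90°, θ2=90°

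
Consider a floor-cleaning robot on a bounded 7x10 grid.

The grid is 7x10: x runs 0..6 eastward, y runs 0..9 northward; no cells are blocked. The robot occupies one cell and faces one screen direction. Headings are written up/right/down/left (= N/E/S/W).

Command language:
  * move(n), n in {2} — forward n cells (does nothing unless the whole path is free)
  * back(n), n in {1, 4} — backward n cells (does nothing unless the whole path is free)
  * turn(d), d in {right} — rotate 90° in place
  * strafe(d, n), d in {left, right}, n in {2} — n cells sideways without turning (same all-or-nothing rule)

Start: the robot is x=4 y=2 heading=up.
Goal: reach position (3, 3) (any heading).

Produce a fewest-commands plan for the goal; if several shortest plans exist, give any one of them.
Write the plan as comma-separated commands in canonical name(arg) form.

initial: x=4 y=2 heading=up
[1] after back(1): x=4 y=1 heading=up
[2] after move(2): x=4 y=3 heading=up
[3] after turn(right): x=4 y=3 heading=right
[4] after back(1): x=3 y=3 heading=right
nothing shorter than 4 reaches the goal.

back(1), move(2), turn(right), back(1)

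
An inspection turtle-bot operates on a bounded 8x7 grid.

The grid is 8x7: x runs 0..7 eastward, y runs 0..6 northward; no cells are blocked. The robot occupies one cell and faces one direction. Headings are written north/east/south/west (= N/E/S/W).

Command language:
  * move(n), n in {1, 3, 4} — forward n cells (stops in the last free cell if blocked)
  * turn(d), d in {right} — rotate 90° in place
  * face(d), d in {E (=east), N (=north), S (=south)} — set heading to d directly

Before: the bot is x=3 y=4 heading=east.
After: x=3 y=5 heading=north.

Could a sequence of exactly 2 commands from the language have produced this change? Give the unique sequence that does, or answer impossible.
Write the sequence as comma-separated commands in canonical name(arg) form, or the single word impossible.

face(N), move(1)

key: order matters: swapping face(N) and move(1) lands elsewhere
t0: x=3 y=4 heading=east
[1] after face(N): x=3 y=4 heading=north
[2] after move(1): x=3 y=5 heading=north
no other 2-command option fits: unique.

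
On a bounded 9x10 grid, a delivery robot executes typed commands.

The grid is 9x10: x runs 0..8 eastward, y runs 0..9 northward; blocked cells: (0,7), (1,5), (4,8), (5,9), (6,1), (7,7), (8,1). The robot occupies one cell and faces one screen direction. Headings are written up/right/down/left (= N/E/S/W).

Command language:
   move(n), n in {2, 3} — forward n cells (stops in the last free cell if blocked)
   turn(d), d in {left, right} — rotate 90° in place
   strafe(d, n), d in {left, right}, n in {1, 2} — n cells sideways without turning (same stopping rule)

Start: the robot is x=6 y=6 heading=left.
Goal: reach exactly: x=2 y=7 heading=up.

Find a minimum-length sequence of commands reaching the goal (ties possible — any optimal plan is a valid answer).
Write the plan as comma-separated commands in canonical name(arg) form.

move(2), move(2), strafe(right, 1), turn(right)

from: x=6 y=6 heading=left
[1] after move(2): x=4 y=6 heading=left
[2] after move(2): x=2 y=6 heading=left
[3] after strafe(right, 1): x=2 y=7 heading=left
[4] after turn(right): x=2 y=7 heading=up
nothing shorter than 4 reaches the goal.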